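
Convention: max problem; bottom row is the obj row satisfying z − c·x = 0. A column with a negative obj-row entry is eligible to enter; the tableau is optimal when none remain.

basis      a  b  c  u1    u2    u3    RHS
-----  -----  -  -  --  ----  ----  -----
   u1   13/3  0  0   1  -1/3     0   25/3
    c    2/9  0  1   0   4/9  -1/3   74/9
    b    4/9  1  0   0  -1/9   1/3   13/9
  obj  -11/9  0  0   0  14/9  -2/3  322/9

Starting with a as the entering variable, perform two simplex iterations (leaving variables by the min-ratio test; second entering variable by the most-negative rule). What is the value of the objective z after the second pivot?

511/13

Ratio test on column a — row 1: (25/3)/(13/3) = 25/13; row 2: (74/9)/(2/9) = 37; row 3: (13/9)/(4/9) = 13/4. Minimum is 25/13 at row 1 (u1 leaves); pivot element 13/3.
Pivot on row 1; the obj-row RHS becomes 322/9 − (-11/9)·(25/13) = 1487/39.
Next entering variable (most negative obj-row entry -2/3): u3.
Ratio test on column u3 — row 1: entry 0 ≤ 0; row 2: entry -1/3 ≤ 0; row 3: (23/39)/(1/3) = 23/13. Minimum is 23/13 at row 3 (b leaves); pivot element 1/3.
After the second pivot the obj-row RHS is 1487/39 − (-2/3)·(23/13) = 511/13.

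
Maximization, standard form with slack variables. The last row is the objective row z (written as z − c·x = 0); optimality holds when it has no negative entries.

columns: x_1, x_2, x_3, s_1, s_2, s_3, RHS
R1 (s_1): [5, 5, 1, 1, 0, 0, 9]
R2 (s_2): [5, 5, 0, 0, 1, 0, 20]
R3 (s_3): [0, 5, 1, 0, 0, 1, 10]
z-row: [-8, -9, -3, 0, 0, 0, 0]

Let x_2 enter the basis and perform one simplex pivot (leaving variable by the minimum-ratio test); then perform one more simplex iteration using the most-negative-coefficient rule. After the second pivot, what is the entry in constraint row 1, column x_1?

5

Ratio test on column x_2 — row 1: 9/5 = 9/5; row 2: 20/5 = 4; row 3: 10/5 = 2. Minimum is 9/5 at row 1 (s_1 leaves); pivot element 5.
Divide row 1 by 5; eliminate column x_2 from the other rows.
Second iteration: most negative z-row entry is -6/5 in column x_3, so x_3 enters.
Ratio test on column x_3 — row 1: (9/5)/(1/5) = 9; row 2: entry -1 ≤ 0; row 3: entry 0 ≤ 0. Minimum is 9 at row 1 (x_2 leaves); pivot element 1/5.
Divide row 1 by 1/5; eliminate column x_3 from the other rows.
After both pivots, the entry at constraint row 1, column x_1 is 5.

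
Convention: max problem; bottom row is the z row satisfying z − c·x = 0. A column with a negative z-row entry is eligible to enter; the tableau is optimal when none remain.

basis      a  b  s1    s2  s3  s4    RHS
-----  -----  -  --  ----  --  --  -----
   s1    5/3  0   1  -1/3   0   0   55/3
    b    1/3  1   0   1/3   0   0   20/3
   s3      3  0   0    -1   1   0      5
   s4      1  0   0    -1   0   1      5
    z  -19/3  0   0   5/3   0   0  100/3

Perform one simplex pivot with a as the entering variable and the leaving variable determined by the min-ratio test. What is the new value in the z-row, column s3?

19/9

Ratio test on column a — row 1: (55/3)/(5/3) = 11; row 2: (20/3)/(1/3) = 20; row 3: 5/3 = 5/3; row 4: 5/1 = 5. Minimum is 5/3 at row 3 (s3 leaves); pivot element 3.
Divide row 3 by 3; eliminate column a from the other rows.
z-row update in column s3: 0 − (-19/3)·(1/3) = 19/9.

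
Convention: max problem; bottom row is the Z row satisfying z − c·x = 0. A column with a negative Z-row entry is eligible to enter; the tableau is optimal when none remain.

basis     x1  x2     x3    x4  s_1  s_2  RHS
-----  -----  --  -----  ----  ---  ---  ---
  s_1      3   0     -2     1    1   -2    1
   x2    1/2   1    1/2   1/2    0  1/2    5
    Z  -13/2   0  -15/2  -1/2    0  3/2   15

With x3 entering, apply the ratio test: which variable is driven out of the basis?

x2

Column x3 entries and ratios — s_1: -2 ≤ 0, skip; x2: 5/(1/2) = 10.
Smallest ratio is 10 in the row of x2, so x2 leaves.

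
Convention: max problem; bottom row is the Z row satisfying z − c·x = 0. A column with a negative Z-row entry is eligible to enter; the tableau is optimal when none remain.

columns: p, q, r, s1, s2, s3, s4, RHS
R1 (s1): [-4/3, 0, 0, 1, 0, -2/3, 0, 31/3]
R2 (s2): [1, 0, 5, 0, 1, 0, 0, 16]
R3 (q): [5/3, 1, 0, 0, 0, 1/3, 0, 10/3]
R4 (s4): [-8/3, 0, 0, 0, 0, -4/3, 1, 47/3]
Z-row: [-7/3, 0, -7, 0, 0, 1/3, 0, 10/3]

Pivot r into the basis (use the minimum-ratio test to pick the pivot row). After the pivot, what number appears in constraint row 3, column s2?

0

Ratio test on column r — row 1: entry 0 ≤ 0; row 2: 16/5 = 16/5; row 3: entry 0 ≤ 0; row 4: entry 0 ≤ 0. Minimum is 16/5 at row 2 (s2 leaves); pivot element 5.
Divide row 2 by 5; eliminate column r from the other rows.
Row 3 update in column s2: 0 − 0·(1/5) = 0.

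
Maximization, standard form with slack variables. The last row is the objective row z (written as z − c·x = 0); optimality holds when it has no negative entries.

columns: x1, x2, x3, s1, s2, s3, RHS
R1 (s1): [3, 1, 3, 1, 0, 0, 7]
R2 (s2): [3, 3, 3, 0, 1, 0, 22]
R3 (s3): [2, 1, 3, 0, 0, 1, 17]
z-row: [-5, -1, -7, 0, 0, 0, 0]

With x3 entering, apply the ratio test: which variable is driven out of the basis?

s1

Column x3 entries and ratios — s1: 7/3 = 7/3; s2: 22/3 = 22/3; s3: 17/3 = 17/3.
Smallest ratio is 7/3 in the row of s1, so s1 leaves.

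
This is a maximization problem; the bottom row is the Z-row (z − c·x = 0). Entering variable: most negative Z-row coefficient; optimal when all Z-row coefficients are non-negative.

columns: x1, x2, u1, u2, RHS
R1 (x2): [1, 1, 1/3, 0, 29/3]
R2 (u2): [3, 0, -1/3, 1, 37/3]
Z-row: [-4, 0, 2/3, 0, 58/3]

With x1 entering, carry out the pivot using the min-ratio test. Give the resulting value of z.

322/9

Ratio test on column x1 — row 1: (29/3)/1 = 29/3; row 2: (37/3)/3 = 37/9. Minimum is 37/9 at row 2 (u2 leaves); pivot element 3.
Pivot on row 2; the Z-row RHS becomes 58/3 − (-4)·(37/9) = 322/9.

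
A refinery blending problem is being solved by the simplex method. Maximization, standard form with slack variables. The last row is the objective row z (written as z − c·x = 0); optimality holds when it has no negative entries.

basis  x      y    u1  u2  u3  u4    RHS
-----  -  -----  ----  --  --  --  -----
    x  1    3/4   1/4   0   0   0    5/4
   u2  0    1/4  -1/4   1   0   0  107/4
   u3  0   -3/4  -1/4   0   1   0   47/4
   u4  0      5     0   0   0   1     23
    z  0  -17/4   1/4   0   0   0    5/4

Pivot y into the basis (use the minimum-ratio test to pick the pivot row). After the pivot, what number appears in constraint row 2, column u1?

Ratio test on column y — row 1: (5/4)/(3/4) = 5/3; row 2: (107/4)/(1/4) = 107; row 3: entry -3/4 ≤ 0; row 4: 23/5 = 23/5. Minimum is 5/3 at row 1 (x leaves); pivot element 3/4.
Divide row 1 by 3/4; eliminate column y from the other rows.
Row 2 update in column u1: -1/4 − (1/4)·(1/3) = -1/3.

-1/3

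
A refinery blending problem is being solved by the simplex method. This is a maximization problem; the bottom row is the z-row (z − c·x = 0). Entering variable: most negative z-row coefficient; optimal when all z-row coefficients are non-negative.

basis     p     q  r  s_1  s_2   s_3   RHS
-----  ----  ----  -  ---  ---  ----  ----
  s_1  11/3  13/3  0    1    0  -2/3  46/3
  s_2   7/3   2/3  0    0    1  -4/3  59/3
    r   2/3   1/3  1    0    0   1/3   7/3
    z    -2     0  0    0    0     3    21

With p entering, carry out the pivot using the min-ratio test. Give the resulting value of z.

28

Ratio test on column p — row 1: (46/3)/(11/3) = 46/11; row 2: (59/3)/(7/3) = 59/7; row 3: (7/3)/(2/3) = 7/2. Minimum is 7/2 at row 3 (r leaves); pivot element 2/3.
Pivot on row 3; the z-row RHS becomes 21 − (-2)·(7/2) = 28.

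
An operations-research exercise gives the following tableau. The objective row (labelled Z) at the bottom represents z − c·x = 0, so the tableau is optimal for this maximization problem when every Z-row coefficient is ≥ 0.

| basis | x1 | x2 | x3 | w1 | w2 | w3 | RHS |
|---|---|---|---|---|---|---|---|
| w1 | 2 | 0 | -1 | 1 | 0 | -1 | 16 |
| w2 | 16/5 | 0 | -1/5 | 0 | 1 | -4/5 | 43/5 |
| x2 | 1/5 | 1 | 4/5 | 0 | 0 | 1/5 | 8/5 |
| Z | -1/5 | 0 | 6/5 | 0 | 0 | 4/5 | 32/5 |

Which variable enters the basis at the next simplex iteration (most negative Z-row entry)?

x1

Negative Z-row entries: x1: -1/5.
The most negative is -1/5 in column x1, so x1 enters.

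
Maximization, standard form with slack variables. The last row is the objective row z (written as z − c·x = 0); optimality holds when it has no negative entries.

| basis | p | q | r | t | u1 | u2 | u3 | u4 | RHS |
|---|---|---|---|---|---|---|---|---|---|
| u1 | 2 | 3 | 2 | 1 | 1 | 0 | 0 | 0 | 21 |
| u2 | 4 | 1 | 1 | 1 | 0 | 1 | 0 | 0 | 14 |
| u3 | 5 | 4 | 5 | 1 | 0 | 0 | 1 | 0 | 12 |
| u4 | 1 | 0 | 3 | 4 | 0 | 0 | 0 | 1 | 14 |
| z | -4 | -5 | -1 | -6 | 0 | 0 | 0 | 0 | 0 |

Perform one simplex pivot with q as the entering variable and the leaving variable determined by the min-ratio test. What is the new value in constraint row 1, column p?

-7/4

Ratio test on column q — row 1: 21/3 = 7; row 2: 14/1 = 14; row 3: 12/4 = 3; row 4: entry 0 ≤ 0. Minimum is 3 at row 3 (u3 leaves); pivot element 4.
Divide row 3 by 4; eliminate column q from the other rows.
Row 1 update in column p: 2 − 3·(5/4) = -7/4.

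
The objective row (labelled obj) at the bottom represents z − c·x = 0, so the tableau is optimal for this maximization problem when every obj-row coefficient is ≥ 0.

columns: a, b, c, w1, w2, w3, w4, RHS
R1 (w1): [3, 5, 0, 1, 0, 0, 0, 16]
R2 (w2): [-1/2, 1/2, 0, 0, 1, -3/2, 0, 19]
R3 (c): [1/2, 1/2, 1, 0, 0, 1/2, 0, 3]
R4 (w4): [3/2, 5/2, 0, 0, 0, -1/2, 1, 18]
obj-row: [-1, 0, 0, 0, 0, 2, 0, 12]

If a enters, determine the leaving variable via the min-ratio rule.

w1

Column a entries and ratios — w1: 16/3 = 16/3; w2: -1/2 ≤ 0, skip; c: 3/(1/2) = 6; w4: 18/(3/2) = 12.
Smallest ratio is 16/3 in the row of w1, so w1 leaves.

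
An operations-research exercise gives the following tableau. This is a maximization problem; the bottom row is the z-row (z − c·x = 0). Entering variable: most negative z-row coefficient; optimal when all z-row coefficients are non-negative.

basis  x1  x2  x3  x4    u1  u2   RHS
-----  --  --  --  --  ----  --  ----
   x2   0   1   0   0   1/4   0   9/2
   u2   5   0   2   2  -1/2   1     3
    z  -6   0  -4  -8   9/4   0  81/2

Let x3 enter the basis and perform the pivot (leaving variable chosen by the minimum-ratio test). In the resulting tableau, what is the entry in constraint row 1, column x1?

Ratio test on column x3 — row 1: entry 0 ≤ 0; row 2: 3/2 = 3/2. Minimum is 3/2 at row 2 (u2 leaves); pivot element 2.
Divide row 2 by 2; eliminate column x3 from the other rows.
Row 1 update in column x1: 0 − 0·(5/2) = 0.

0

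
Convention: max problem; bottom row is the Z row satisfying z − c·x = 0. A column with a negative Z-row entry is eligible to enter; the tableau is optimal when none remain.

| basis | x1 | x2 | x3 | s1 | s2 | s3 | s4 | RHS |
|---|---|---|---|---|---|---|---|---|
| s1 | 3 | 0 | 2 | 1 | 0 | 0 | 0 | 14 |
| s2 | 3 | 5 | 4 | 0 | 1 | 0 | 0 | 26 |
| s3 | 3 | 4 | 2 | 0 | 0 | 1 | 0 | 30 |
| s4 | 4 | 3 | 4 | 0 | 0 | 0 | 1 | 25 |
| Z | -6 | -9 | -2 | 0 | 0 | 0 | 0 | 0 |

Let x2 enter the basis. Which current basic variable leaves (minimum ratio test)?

Column x2 entries and ratios — s1: 0 ≤ 0, skip; s2: 26/5 = 26/5; s3: 30/4 = 15/2; s4: 25/3 = 25/3.
Smallest ratio is 26/5 in the row of s2, so s2 leaves.

s2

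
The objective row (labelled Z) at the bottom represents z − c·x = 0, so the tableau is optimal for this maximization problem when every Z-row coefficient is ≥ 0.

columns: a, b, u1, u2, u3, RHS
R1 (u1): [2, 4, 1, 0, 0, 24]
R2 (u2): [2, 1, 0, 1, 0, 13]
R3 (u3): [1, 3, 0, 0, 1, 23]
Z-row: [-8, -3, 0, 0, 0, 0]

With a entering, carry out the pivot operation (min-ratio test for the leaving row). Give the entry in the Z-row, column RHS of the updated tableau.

Ratio test on column a — row 1: 24/2 = 12; row 2: 13/2 = 13/2; row 3: 23/1 = 23. Minimum is 13/2 at row 2 (u2 leaves); pivot element 2.
Divide row 2 by 2; eliminate column a from the other rows.
Z-row update in column RHS: 0 − (-8)·(13/2) = 52.

52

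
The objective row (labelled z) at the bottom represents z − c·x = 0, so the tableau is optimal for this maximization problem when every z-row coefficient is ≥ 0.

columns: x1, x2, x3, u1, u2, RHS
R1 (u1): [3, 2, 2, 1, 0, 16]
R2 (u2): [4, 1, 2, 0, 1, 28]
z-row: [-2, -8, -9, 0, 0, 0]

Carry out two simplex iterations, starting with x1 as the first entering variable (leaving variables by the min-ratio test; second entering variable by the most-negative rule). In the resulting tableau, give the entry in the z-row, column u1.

Ratio test on column x1 — row 1: 16/3 = 16/3; row 2: 28/4 = 7. Minimum is 16/3 at row 1 (u1 leaves); pivot element 3.
Divide row 1 by 3; eliminate column x1 from the other rows.
Second iteration: most negative z-row entry is -23/3 in column x3, so x3 enters.
Ratio test on column x3 — row 1: (16/3)/(2/3) = 8; row 2: entry -2/3 ≤ 0. Minimum is 8 at row 1 (x1 leaves); pivot element 2/3.
Divide row 1 by 2/3; eliminate column x3 from the other rows.
After both pivots, the entry at the z-row, column u1 is 9/2.

9/2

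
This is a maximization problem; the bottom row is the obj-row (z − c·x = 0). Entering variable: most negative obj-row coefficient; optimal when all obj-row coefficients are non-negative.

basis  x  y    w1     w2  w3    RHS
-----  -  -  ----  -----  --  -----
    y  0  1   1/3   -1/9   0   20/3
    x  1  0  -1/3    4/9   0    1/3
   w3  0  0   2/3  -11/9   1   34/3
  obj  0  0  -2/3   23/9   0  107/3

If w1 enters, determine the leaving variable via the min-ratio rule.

w3

Column w1 entries and ratios — y: (20/3)/(1/3) = 20; x: -1/3 ≤ 0, skip; w3: (34/3)/(2/3) = 17.
Smallest ratio is 17 in the row of w3, so w3 leaves.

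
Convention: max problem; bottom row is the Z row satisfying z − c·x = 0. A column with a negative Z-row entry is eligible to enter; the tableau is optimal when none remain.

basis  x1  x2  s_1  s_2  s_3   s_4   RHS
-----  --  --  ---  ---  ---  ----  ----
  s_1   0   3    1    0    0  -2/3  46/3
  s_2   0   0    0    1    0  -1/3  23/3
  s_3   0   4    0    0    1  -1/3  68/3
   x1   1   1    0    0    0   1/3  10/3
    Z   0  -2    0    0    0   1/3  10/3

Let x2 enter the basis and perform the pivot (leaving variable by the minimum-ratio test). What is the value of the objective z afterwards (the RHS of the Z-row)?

10

Ratio test on column x2 — row 1: (46/3)/3 = 46/9; row 2: entry 0 ≤ 0; row 3: (68/3)/4 = 17/3; row 4: (10/3)/1 = 10/3. Minimum is 10/3 at row 4 (x1 leaves); pivot element 1.
Pivot on row 4; the Z-row RHS becomes 10/3 − (-2)·(10/3) = 10.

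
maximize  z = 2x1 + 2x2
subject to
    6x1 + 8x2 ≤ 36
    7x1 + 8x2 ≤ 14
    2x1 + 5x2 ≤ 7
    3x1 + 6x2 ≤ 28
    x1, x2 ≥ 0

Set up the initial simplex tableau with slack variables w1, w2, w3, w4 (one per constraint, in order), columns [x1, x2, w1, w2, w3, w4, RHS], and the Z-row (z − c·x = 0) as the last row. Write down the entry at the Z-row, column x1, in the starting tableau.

The Z-row carries the negated objective coefficients: the x1 entry is -2.

-2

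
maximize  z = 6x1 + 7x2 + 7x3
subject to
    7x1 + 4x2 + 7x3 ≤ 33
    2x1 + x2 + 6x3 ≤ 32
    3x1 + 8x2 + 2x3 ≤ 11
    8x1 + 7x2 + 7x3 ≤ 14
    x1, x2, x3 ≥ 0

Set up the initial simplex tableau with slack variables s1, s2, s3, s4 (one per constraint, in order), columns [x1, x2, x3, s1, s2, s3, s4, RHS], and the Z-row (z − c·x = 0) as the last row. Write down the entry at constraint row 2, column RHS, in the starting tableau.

The RHS of constraint 2 is b_2 = 32.

32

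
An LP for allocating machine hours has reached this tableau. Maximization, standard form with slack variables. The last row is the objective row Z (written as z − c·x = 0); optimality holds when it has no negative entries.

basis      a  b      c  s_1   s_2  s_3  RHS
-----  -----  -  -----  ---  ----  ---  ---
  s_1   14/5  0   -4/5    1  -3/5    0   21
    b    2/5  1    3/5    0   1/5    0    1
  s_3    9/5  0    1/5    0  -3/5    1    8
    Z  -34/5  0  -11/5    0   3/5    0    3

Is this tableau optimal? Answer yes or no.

The Z-row has a negative entry -34/5 in column a, so it is not optimal.

no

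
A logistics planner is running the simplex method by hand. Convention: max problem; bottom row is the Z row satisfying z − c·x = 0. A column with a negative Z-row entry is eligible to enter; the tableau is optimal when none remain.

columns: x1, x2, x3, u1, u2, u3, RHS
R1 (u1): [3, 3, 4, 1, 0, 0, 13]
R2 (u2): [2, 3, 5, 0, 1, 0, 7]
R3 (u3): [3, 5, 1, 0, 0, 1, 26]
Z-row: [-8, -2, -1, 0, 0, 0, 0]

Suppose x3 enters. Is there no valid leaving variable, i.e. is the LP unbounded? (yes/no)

Column x3 has positive entries in row(s) 1, 2, 3, so the ratio test bounds it — not unbounded.

no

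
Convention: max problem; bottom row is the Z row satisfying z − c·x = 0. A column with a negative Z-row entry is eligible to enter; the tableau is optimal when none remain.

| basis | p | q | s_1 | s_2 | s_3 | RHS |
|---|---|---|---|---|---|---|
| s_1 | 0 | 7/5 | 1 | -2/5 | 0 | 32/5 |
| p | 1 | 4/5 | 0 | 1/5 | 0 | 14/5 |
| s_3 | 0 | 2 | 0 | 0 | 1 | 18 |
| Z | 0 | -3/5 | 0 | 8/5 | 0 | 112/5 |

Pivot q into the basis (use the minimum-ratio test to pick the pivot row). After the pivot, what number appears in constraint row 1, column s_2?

Ratio test on column q — row 1: (32/5)/(7/5) = 32/7; row 2: (14/5)/(4/5) = 7/2; row 3: 18/2 = 9. Minimum is 7/2 at row 2 (p leaves); pivot element 4/5.
Divide row 2 by 4/5; eliminate column q from the other rows.
Row 1 update in column s_2: -2/5 − (7/5)·(1/4) = -3/4.

-3/4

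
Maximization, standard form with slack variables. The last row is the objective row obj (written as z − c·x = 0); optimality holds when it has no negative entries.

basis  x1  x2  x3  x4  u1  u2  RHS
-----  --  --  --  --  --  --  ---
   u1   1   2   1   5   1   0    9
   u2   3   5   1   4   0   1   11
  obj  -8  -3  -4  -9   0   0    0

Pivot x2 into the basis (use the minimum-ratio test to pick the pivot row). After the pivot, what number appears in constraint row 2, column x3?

1/5

Ratio test on column x2 — row 1: 9/2 = 9/2; row 2: 11/5 = 11/5. Minimum is 11/5 at row 2 (u2 leaves); pivot element 5.
Divide row 2 by 5; eliminate column x2 from the other rows.
In the new row 2, the x3 entry is the old entry divided by the pivot: 1/5 = 1/5.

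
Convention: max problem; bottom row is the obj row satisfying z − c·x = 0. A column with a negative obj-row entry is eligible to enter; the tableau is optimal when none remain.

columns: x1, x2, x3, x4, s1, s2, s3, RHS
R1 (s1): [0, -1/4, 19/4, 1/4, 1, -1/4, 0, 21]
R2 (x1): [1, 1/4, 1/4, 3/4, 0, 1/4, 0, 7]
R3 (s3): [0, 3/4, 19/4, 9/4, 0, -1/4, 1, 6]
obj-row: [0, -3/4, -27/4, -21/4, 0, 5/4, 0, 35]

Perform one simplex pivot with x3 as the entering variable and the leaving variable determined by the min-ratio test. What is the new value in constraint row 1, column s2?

0

Ratio test on column x3 — row 1: 21/(19/4) = 84/19; row 2: 7/(1/4) = 28; row 3: 6/(19/4) = 24/19. Minimum is 24/19 at row 3 (s3 leaves); pivot element 19/4.
Divide row 3 by 19/4; eliminate column x3 from the other rows.
Row 1 update in column s2: -1/4 − (19/4)·(-1/19) = 0.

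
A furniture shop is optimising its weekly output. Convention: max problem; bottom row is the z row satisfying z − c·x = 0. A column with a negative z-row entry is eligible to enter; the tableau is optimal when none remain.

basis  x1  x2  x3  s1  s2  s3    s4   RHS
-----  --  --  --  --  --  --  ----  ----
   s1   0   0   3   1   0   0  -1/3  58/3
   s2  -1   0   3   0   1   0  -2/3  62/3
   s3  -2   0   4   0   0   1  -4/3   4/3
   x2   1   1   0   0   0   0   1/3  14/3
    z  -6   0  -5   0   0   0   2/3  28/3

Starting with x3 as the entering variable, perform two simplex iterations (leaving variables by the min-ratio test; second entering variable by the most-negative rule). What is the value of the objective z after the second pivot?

152/3

Ratio test on column x3 — row 1: (58/3)/3 = 58/9; row 2: (62/3)/3 = 62/9; row 3: (4/3)/4 = 1/3; row 4: entry 0 ≤ 0. Minimum is 1/3 at row 3 (s3 leaves); pivot element 4.
Pivot on row 3; the z-row RHS becomes 28/3 − (-5)·(1/3) = 11.
Next entering variable (most negative z-row entry -17/2): x1.
Ratio test on column x1 — row 1: (55/3)/(3/2) = 110/9; row 2: (59/3)/(1/2) = 118/3; row 3: entry -1/2 ≤ 0; row 4: (14/3)/1 = 14/3. Minimum is 14/3 at row 4 (x2 leaves); pivot element 1.
After the second pivot the z-row RHS is 11 − (-17/2)·(14/3) = 152/3.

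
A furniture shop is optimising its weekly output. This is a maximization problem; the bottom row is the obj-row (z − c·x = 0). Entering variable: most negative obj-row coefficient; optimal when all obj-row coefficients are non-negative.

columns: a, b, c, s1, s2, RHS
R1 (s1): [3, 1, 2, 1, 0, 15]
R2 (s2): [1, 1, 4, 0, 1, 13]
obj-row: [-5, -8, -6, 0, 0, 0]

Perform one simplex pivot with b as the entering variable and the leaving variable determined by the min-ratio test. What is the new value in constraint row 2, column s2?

Ratio test on column b — row 1: 15/1 = 15; row 2: 13/1 = 13. Minimum is 13 at row 2 (s2 leaves); pivot element 1.
Divide row 2 by 1; eliminate column b from the other rows.
In the new row 2, the s2 entry is the old entry divided by the pivot: 1/1 = 1.

1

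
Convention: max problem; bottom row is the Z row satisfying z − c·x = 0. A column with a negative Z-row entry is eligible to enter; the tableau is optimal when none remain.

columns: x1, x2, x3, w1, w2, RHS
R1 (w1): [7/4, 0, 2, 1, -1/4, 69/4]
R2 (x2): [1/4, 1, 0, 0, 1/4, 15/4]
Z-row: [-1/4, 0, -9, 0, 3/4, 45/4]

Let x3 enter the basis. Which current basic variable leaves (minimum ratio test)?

w1

Column x3 entries and ratios — w1: (69/4)/2 = 69/8; x2: 0 ≤ 0, skip.
Smallest ratio is 69/8 in the row of w1, so w1 leaves.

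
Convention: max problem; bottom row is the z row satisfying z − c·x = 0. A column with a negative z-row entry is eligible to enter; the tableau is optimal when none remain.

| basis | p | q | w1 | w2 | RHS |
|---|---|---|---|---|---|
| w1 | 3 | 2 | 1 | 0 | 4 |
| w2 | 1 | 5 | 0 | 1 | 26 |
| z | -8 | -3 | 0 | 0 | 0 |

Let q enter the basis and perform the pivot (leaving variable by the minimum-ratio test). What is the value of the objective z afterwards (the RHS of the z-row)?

6

Ratio test on column q — row 1: 4/2 = 2; row 2: 26/5 = 26/5. Minimum is 2 at row 1 (w1 leaves); pivot element 2.
Pivot on row 1; the z-row RHS becomes 0 − (-3)·2 = 6.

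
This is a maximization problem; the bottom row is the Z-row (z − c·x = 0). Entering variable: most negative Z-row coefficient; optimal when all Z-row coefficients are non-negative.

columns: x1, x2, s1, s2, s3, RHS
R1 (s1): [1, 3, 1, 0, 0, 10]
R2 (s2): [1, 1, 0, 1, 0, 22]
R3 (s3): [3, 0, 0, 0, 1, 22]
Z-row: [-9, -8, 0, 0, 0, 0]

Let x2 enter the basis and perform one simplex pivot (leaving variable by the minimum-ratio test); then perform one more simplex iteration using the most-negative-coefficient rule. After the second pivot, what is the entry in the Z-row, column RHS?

Ratio test on column x2 — row 1: 10/3 = 10/3; row 2: 22/1 = 22; row 3: entry 0 ≤ 0. Minimum is 10/3 at row 1 (s1 leaves); pivot element 3.
Divide row 1 by 3; eliminate column x2 from the other rows.
Second iteration: most negative Z-row entry is -19/3 in column x1, so x1 enters.
Ratio test on column x1 — row 1: (10/3)/(1/3) = 10; row 2: (56/3)/(2/3) = 28; row 3: 22/3 = 22/3. Minimum is 22/3 at row 3 (s3 leaves); pivot element 3.
Divide row 3 by 3; eliminate column x1 from the other rows.
After both pivots, the entry at the Z-row, column RHS is 658/9.

658/9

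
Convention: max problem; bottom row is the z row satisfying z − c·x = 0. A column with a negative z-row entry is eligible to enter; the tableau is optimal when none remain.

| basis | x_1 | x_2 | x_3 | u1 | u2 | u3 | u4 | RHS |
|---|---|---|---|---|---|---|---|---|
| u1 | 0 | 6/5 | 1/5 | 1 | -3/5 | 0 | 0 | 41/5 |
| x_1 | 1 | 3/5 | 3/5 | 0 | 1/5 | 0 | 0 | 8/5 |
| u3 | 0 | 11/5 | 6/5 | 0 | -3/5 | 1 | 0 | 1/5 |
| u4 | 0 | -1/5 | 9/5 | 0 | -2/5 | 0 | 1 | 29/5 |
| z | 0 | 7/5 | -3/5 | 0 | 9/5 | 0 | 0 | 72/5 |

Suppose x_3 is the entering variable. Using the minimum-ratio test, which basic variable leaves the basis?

Column x_3 entries and ratios — u1: (41/5)/(1/5) = 41; x_1: (8/5)/(3/5) = 8/3; u3: (1/5)/(6/5) = 1/6; u4: (29/5)/(9/5) = 29/9.
Smallest ratio is 1/6 in the row of u3, so u3 leaves.

u3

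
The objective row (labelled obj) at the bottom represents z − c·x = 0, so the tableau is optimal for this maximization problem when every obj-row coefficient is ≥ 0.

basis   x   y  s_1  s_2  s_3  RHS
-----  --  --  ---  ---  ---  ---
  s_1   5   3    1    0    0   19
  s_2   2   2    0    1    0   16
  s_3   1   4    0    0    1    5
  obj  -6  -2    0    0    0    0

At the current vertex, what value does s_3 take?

s_3 is basic (row 3); its value is the RHS of that row, 5.

5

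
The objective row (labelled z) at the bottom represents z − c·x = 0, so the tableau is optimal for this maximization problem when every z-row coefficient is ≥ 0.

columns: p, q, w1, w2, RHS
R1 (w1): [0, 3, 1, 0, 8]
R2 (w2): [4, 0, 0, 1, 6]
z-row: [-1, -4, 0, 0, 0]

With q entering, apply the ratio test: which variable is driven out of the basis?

Column q entries and ratios — w1: 8/3 = 8/3; w2: 0 ≤ 0, skip.
Smallest ratio is 8/3 in the row of w1, so w1 leaves.

w1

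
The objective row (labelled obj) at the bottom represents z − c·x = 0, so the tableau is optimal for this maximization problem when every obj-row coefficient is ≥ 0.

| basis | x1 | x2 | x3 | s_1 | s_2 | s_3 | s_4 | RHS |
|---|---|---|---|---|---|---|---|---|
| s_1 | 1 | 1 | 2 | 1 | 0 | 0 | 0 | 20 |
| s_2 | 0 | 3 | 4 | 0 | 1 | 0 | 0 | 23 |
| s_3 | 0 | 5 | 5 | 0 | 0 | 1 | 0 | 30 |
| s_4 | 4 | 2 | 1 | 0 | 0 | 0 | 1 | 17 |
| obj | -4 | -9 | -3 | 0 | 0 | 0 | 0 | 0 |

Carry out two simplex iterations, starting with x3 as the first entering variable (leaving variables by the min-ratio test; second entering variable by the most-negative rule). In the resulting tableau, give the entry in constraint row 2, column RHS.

5

Ratio test on column x3 — row 1: 20/2 = 10; row 2: 23/4 = 23/4; row 3: 30/5 = 6; row 4: 17/1 = 17. Minimum is 23/4 at row 2 (s_2 leaves); pivot element 4.
Divide row 2 by 4; eliminate column x3 from the other rows.
Second iteration: most negative obj-row entry is -27/4 in column x2, so x2 enters.
Ratio test on column x2 — row 1: entry -1/2 ≤ 0; row 2: (23/4)/(3/4) = 23/3; row 3: (5/4)/(5/4) = 1; row 4: (45/4)/(5/4) = 9. Minimum is 1 at row 3 (s_3 leaves); pivot element 5/4.
Divide row 3 by 5/4; eliminate column x2 from the other rows.
After both pivots, the entry at constraint row 2, column RHS is 5.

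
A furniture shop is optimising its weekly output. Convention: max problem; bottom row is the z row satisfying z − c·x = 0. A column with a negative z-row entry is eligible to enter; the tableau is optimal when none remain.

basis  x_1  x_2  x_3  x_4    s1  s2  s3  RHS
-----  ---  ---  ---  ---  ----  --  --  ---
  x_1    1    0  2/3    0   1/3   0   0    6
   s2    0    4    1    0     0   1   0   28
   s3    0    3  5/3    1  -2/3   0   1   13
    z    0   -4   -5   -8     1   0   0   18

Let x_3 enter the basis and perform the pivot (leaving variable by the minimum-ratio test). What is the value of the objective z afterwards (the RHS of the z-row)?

Ratio test on column x_3 — row 1: 6/(2/3) = 9; row 2: 28/1 = 28; row 3: 13/(5/3) = 39/5. Minimum is 39/5 at row 3 (s3 leaves); pivot element 5/3.
Pivot on row 3; the z-row RHS becomes 18 − (-5)·(39/5) = 57.

57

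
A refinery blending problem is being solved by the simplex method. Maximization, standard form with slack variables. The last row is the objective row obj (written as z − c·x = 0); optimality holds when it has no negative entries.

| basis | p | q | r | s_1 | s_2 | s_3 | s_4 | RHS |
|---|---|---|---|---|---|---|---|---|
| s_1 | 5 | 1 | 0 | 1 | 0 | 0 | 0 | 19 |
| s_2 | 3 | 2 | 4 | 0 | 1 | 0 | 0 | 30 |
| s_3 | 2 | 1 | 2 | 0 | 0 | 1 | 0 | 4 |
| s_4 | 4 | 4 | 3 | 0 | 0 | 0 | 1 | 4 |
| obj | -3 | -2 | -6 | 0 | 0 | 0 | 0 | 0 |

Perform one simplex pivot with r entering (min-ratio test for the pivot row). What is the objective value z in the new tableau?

Ratio test on column r — row 1: entry 0 ≤ 0; row 2: 30/4 = 15/2; row 3: 4/2 = 2; row 4: 4/3 = 4/3. Minimum is 4/3 at row 4 (s_4 leaves); pivot element 3.
Pivot on row 4; the obj-row RHS becomes 0 − (-6)·(4/3) = 8.

8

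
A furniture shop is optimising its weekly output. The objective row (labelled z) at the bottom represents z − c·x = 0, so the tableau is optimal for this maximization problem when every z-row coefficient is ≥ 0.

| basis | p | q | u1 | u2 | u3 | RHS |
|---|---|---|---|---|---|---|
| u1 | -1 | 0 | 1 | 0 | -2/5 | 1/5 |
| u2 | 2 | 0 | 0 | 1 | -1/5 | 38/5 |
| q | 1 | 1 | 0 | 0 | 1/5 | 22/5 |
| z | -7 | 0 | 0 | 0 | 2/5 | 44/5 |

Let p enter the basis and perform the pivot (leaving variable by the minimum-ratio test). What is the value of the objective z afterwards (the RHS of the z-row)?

177/5

Ratio test on column p — row 1: entry -1 ≤ 0; row 2: (38/5)/2 = 19/5; row 3: (22/5)/1 = 22/5. Minimum is 19/5 at row 2 (u2 leaves); pivot element 2.
Pivot on row 2; the z-row RHS becomes 44/5 − (-7)·(19/5) = 177/5.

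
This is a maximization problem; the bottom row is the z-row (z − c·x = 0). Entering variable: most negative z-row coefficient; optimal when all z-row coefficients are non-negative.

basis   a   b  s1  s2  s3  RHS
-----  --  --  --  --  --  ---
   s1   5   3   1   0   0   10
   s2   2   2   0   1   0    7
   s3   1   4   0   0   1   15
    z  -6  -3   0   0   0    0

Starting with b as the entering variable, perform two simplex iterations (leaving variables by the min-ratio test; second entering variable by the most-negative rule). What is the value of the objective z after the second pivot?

12

Ratio test on column b — row 1: 10/3 = 10/3; row 2: 7/2 = 7/2; row 3: 15/4 = 15/4. Minimum is 10/3 at row 1 (s1 leaves); pivot element 3.
Pivot on row 1; the z-row RHS becomes 0 − (-3)·(10/3) = 10.
Next entering variable (most negative z-row entry -1): a.
Ratio test on column a — row 1: (10/3)/(5/3) = 2; row 2: entry -4/3 ≤ 0; row 3: entry -17/3 ≤ 0. Minimum is 2 at row 1 (b leaves); pivot element 5/3.
After the second pivot the z-row RHS is 10 − (-1)·2 = 12.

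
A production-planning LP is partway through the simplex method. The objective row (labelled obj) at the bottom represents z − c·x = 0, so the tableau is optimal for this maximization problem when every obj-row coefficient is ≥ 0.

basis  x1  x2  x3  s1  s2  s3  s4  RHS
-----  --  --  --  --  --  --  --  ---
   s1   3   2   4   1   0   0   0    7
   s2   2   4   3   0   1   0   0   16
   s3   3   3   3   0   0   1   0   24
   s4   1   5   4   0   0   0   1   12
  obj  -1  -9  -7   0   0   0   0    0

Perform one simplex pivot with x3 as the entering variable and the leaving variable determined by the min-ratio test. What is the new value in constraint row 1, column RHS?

7/4

Ratio test on column x3 — row 1: 7/4 = 7/4; row 2: 16/3 = 16/3; row 3: 24/3 = 8; row 4: 12/4 = 3. Minimum is 7/4 at row 1 (s1 leaves); pivot element 4.
Divide row 1 by 4; eliminate column x3 from the other rows.
In the new row 1, the RHS entry is the old entry divided by the pivot: 7/4 = 7/4.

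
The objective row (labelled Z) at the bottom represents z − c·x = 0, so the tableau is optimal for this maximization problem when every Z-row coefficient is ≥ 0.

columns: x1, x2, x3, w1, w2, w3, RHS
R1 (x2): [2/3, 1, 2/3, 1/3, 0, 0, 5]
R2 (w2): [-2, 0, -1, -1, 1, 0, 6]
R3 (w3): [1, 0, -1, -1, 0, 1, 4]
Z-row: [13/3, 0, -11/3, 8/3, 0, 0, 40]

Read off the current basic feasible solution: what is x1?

0

x1 is not in the basis, so in the current basic feasible solution x1 = 0.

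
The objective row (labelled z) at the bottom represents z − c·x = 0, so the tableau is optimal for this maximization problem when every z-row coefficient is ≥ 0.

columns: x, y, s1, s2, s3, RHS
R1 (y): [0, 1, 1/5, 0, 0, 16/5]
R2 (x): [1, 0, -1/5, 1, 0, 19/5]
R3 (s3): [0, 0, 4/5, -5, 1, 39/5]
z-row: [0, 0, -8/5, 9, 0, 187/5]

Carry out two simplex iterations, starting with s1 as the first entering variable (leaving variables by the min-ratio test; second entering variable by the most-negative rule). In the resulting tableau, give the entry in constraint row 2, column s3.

1/5

Ratio test on column s1 — row 1: (16/5)/(1/5) = 16; row 2: entry -1/5 ≤ 0; row 3: (39/5)/(4/5) = 39/4. Minimum is 39/4 at row 3 (s3 leaves); pivot element 4/5.
Divide row 3 by 4/5; eliminate column s1 from the other rows.
Second iteration: most negative z-row entry is -1 in column s2, so s2 enters.
Ratio test on column s2 — row 1: (5/4)/(5/4) = 1; row 2: entry -1/4 ≤ 0; row 3: entry -25/4 ≤ 0. Minimum is 1 at row 1 (y leaves); pivot element 5/4.
Divide row 1 by 5/4; eliminate column s2 from the other rows.
After both pivots, the entry at constraint row 2, column s3 is 1/5.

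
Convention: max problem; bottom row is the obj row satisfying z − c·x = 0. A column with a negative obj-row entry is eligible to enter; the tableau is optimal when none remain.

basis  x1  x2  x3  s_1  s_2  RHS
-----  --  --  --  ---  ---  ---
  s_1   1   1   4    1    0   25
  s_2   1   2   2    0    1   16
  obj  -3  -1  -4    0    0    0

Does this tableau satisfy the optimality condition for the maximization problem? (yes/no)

The obj-row has a negative entry -4 in column x3, so it is not optimal.

no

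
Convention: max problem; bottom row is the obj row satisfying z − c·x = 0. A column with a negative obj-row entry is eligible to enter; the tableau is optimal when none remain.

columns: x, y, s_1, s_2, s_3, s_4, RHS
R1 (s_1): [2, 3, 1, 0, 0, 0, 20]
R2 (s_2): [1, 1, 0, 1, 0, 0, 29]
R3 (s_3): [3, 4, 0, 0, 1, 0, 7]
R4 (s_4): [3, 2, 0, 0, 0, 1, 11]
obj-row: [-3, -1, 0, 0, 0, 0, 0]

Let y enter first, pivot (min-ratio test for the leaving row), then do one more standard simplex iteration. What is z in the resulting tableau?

Ratio test on column y — row 1: 20/3 = 20/3; row 2: 29/1 = 29; row 3: 7/4 = 7/4; row 4: 11/2 = 11/2. Minimum is 7/4 at row 3 (s_3 leaves); pivot element 4.
Pivot on row 3; the obj-row RHS becomes 0 − (-1)·(7/4) = 7/4.
Next entering variable (most negative obj-row entry -9/4): x.
Ratio test on column x — row 1: entry -1/4 ≤ 0; row 2: (109/4)/(1/4) = 109; row 3: (7/4)/(3/4) = 7/3; row 4: (15/2)/(3/2) = 5. Minimum is 7/3 at row 3 (y leaves); pivot element 3/4.
After the second pivot the obj-row RHS is 7/4 − (-9/4)·(7/3) = 7.

7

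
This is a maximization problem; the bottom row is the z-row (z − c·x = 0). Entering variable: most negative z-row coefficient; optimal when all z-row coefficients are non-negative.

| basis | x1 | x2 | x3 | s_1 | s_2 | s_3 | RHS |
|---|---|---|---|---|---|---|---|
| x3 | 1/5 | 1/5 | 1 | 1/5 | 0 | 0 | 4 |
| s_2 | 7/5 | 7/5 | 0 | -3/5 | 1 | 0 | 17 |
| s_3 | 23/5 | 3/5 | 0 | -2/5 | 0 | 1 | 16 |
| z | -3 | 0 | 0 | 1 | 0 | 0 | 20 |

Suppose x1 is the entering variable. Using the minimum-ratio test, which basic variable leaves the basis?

s_3

Column x1 entries and ratios — x3: 4/(1/5) = 20; s_2: 17/(7/5) = 85/7; s_3: 16/(23/5) = 80/23.
Smallest ratio is 80/23 in the row of s_3, so s_3 leaves.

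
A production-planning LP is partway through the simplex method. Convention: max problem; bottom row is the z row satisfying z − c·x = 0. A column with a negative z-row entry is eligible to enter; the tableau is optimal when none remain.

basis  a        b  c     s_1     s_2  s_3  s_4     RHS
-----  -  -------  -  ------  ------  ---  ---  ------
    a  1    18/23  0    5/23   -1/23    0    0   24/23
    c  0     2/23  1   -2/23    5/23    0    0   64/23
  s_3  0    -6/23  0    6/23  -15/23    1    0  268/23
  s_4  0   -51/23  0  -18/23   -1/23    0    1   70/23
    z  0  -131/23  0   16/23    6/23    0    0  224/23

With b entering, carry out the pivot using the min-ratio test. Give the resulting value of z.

52/3

Ratio test on column b — row 1: (24/23)/(18/23) = 4/3; row 2: (64/23)/(2/23) = 32; row 3: entry -6/23 ≤ 0; row 4: entry -51/23 ≤ 0. Minimum is 4/3 at row 1 (a leaves); pivot element 18/23.
Pivot on row 1; the z-row RHS becomes 224/23 − (-131/23)·(4/3) = 52/3.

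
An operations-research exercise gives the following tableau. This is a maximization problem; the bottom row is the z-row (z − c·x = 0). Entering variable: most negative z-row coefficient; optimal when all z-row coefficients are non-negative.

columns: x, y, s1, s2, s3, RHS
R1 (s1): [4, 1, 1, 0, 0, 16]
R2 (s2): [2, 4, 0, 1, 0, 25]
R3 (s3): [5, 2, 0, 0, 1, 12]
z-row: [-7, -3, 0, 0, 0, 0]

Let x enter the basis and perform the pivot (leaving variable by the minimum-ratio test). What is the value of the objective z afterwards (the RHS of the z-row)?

84/5

Ratio test on column x — row 1: 16/4 = 4; row 2: 25/2 = 25/2; row 3: 12/5 = 12/5. Minimum is 12/5 at row 3 (s3 leaves); pivot element 5.
Pivot on row 3; the z-row RHS becomes 0 − (-7)·(12/5) = 84/5.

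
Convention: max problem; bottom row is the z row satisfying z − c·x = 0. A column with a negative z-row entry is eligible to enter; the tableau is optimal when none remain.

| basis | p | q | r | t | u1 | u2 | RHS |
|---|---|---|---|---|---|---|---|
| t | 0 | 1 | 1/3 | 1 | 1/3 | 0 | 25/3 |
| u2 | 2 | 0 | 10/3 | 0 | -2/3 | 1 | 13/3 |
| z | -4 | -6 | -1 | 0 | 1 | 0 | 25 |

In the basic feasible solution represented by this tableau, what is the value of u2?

u2 is basic (row 2); its value is the RHS of that row, 13/3.

13/3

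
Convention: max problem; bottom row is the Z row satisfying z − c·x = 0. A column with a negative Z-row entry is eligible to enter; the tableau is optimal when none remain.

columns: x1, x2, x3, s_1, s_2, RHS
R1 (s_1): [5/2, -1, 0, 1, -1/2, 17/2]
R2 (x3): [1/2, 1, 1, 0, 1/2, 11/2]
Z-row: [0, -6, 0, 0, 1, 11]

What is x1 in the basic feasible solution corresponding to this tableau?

x1 is not in the basis, so in the current basic feasible solution x1 = 0.

0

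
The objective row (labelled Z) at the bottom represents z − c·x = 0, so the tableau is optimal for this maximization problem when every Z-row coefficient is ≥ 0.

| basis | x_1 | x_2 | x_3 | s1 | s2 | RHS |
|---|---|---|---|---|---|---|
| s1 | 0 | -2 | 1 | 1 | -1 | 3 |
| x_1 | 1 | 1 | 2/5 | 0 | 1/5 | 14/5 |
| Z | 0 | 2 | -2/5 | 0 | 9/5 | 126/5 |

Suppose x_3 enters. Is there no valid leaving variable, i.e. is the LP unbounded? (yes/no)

Column x_3 has positive entries in row(s) 1, 2, so the ratio test bounds it — not unbounded.

no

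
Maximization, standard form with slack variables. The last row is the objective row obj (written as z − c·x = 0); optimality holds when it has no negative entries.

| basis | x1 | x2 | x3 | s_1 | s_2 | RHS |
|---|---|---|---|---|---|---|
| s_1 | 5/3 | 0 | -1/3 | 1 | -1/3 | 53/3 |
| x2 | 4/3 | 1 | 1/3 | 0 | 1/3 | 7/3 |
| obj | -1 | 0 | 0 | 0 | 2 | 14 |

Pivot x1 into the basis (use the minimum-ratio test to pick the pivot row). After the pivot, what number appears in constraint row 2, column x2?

Ratio test on column x1 — row 1: (53/3)/(5/3) = 53/5; row 2: (7/3)/(4/3) = 7/4. Minimum is 7/4 at row 2 (x2 leaves); pivot element 4/3.
Divide row 2 by 4/3; eliminate column x1 from the other rows.
In the new row 2, the x2 entry is the old entry divided by the pivot: 1/(4/3) = 3/4.

3/4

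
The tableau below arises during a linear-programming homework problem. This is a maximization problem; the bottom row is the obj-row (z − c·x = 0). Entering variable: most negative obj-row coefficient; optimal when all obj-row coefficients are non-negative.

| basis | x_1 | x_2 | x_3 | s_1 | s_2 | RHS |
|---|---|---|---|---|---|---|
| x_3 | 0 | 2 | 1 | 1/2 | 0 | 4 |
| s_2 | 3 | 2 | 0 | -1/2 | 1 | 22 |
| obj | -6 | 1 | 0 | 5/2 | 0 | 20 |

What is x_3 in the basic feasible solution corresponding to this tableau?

x_3 is basic (row 1); its value is the RHS of that row, 4.

4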